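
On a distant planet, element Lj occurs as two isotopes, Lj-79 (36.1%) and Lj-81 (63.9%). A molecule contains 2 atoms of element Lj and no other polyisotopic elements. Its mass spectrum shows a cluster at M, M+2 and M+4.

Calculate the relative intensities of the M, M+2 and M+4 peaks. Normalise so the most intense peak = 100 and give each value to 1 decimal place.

Expanding (0.361 + 0.639)^2:
P(M) = 0.361^2 = 0.130321
P(M+2) = 2 × 0.361^1 × 0.639^1 = 0.461358
P(M+4) = 0.639^2 = 0.408321
The M+2 peak is largest (0.461358); scaling to 100 gives 28.2 : 100.0 : 88.5.

28.2 : 100.0 : 88.5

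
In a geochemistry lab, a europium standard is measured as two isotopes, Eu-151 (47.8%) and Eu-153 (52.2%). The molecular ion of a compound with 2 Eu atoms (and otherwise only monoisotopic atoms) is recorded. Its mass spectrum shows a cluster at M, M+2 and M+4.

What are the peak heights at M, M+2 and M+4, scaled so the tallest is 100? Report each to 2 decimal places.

Each Eu atom is independently Eu-151 (p = 0.478) or Eu-153 (q = 0.522); the cluster is the binomial expansion (p + q)^2.
P(M) = 0.478^2 = 0.228484
P(M+2) = 2 × 0.478^1 × 0.522^1 = 0.499032
P(M+4) = 0.522^2 = 0.272484
The M+2 peak is largest (0.499032); scaling to 100 gives 45.79 : 100.00 : 54.60.

45.79 : 100.00 : 54.60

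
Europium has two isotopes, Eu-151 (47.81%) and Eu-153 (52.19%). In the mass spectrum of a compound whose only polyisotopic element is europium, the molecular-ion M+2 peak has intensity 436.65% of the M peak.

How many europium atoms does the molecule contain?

For n independent Eu atoms, I(M+2)/I(M) = n · (abundance Eu-153) / (abundance Eu-151) = n · 0.5219/0.4781.
n = 4.3665 × 0.4781/0.5219 = 4.00 ≈ 4

4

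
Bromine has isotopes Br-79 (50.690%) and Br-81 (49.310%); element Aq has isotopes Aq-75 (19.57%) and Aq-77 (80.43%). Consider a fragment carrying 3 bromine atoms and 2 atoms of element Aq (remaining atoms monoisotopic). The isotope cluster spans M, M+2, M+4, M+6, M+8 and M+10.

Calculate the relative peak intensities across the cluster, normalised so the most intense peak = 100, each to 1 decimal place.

1.4 : 15.1 : 59.4 : 100.0 : 75.5 : 21.1

Bromine pattern (n=3): 0.13024674 : 0.3801026 : 0.36975457 : 0.11989609
Element Aq pattern (n=2): 0.03829849 : 0.31480302 : 0.64689849
Convolve the two distributions (both contribute in 2-u steps):
  M: 0.13024674×0.03829849 = 0.004988
  M+2: 0.13024674×0.31480302 + 0.3801026×0.03829849 = 0.055559
  M+4: 0.13024674×0.64689849 + 0.3801026×0.31480302 + 0.36975457×0.03829849 = 0.218075
  M+6: 0.3801026×0.64689849 + 0.36975457×0.31480302 + 0.11989609×0.03829849 = 0.366879
  M+8: 0.36975457×0.64689849 + 0.11989609×0.31480302 = 0.276937
  M+10: 0.11989609×0.64689849 = 0.077561
Scale to base peak (0.366879) = 100: 1.4 : 15.1 : 59.4 : 100.0 : 75.5 : 21.1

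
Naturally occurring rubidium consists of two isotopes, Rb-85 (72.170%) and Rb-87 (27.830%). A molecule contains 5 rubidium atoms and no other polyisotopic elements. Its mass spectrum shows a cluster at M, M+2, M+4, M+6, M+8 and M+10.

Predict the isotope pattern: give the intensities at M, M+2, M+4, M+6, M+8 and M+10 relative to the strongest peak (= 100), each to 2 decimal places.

51.86 : 100.00 : 77.12 : 29.74 : 5.73 : 0.44

Expanding (0.72170 + 0.27830)^5:
P(M) = 0.72170^5 = 0.195787
P(M+2) = 5 × 0.72170^4 × 0.27830^1 = 0.377494
P(M+4) = 10 × 0.72170^3 × 0.27830^2 = 0.291136
P(M+6) = 10 × 0.72170^2 × 0.27830^3 = 0.112267
P(M+8) = 5 × 0.72170^1 × 0.27830^4 = 0.021646
P(M+10) = 0.27830^5 = 0.001669
The M+2 peak is largest (0.377494); scaling to 100 gives 51.86 : 100.00 : 77.12 : 29.74 : 5.73 : 0.44.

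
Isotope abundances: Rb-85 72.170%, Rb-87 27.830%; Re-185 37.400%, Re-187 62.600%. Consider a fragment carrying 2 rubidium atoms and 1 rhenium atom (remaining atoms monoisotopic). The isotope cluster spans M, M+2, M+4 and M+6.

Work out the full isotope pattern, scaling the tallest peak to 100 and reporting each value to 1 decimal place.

Rubidium pattern (n=2): 0.52085089 : 0.40169822 : 0.07745089
Rhenium pattern (n=1): 0.3740 : 0.6260
Convolve the two distributions (both contribute in 2-u steps):
  M: 0.52085089×0.3740 = 0.194798
  M+2: 0.52085089×0.6260 + 0.40169822×0.3740 = 0.476288
  M+4: 0.40169822×0.6260 + 0.07745089×0.3740 = 0.280430
  M+6: 0.07745089×0.6260 = 0.048484
Scale to base peak (0.476288) = 100: 40.9 : 100.0 : 58.9 : 10.2

40.9 : 100.0 : 58.9 : 10.2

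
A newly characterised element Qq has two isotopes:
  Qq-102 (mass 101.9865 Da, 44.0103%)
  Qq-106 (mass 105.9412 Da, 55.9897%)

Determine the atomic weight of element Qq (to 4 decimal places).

104.2007 Da

Weight each isotope mass by its fractional abundance: 0.440103 × 101.9865 + 0.559897 × 105.9412
= 44.88456 + 59.31616 = 104.20072 Da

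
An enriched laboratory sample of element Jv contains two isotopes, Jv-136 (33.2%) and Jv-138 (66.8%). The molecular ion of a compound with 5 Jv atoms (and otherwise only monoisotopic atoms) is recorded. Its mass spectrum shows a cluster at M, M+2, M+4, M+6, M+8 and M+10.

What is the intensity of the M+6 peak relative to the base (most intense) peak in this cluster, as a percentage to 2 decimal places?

Binomial terms of (0.332 + 0.668)^5: M 0.0040, M+2 0.0406, M+4 0.1633, M+6 0.3286, M+8 0.3305, M+10 0.1330 → M+8 is the base peak.
P(M+8) = C(5,4) × 0.332^1 × 0.668^4 = 5 × 0.3320 × 0.19911586 = 0.330532 (base)
P(M+6) = C(5,3) × 0.332^2 × 0.668^3 = 10 × 0.110224 × 0.29807763 = 0.328553
Relative intensity = 0.328553 / 0.330532 × 100 = 99.40

99.40%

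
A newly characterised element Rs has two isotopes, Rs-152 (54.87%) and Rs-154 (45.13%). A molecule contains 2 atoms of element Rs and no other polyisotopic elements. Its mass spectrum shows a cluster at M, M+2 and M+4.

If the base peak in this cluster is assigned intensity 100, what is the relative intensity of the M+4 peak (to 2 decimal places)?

(0.5487 + 0.4513)^2 gives M 0.3011, M+2 0.4953, M+4 0.2037; the largest is M+2.
P(M+2) = C(2,1) × 0.5487^1 × 0.4513^1 = 2 × 0.5487 × 0.4513 = 0.495257 (base)
P(M+4) = C(2,2) × 0.5487^0 × 0.4513^2 = 1 × 1.0000 × 0.20367169 = 0.203672
Relative intensity = 0.203672 / 0.495257 × 100 = 41.12

41.12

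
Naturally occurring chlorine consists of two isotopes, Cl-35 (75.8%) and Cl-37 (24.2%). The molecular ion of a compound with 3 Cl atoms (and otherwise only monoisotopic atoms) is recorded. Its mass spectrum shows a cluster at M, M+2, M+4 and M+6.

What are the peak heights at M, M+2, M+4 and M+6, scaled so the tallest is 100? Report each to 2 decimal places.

Each Cl atom is independently Cl-35 (p = 0.758) or Cl-37 (q = 0.242); the cluster is the binomial expansion (p + q)^3.
P(M) = 0.758^3 = 0.435520
P(M+2) = 3 × 0.758^2 × 0.242^1 = 0.417133
P(M+4) = 3 × 0.758^1 × 0.242^2 = 0.133175
P(M+6) = 0.242^3 = 0.014172
The M peak is largest (0.435520); scaling to 100 gives 100.00 : 95.78 : 30.58 : 3.25.

100.00 : 95.78 : 30.58 : 3.25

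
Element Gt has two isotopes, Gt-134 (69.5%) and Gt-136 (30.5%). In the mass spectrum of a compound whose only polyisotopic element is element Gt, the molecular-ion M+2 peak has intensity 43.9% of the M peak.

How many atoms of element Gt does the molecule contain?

1

For n independent Gt atoms, I(M+2)/I(M) = n · (abundance Gt-136) / (abundance Gt-134) = n · 0.305/0.695.
n = 0.439 × 0.695/0.305 = 1.00 ≈ 1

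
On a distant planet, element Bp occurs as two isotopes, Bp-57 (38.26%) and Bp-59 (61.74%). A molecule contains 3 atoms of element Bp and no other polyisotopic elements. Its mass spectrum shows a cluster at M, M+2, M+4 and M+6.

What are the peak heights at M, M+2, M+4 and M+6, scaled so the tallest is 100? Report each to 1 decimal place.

Expanding (0.3826 + 0.6174)^3:
P(M) = 0.3826^3 = 0.056006
P(M+2) = 3 × 0.3826^2 × 0.6174^1 = 0.271130
P(M+4) = 3 × 0.3826^1 × 0.6174^2 = 0.437522
P(M+6) = 0.6174^3 = 0.235342
The M+4 peak is largest (0.437522); scaling to 100 gives 12.8 : 62.0 : 100.0 : 53.8.

12.8 : 62.0 : 100.0 : 53.8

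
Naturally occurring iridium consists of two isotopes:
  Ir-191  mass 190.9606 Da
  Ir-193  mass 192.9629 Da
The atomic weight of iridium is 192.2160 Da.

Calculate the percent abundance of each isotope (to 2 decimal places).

Let x be the fractional abundance of Ir-191; then Ir-193 has abundance 1 − x.
190.9606·x + 192.9629·(1 − x) = 192.2160
(190.9606 − 192.9629)·x = 192.2160 − 192.9629
x = -0.7469 / -2.0023 = 0.37302 → 37.30% Ir-191, 62.70% Ir-193.

Ir-191: 37.30%, Ir-193: 62.70%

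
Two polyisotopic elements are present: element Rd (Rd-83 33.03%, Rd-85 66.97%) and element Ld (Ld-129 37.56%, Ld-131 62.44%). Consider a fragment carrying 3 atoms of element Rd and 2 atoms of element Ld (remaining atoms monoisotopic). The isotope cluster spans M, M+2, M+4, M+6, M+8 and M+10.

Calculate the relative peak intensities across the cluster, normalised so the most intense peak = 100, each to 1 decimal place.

1.5 : 14.2 : 53.4 : 100.0 : 93.4 : 34.8

Element Rd pattern (n=3): 0.0360351 : 0.21918897 : 0.44441676 : 0.30035917
Element Ld pattern (n=2): 0.14107536 : 0.46904928 : 0.38987536
Convolve the two distributions (both contribute in 2-u steps):
  M: 0.0360351×0.14107536 = 0.005084
  M+2: 0.0360351×0.46904928 + 0.21918897×0.14107536 = 0.047824
  M+4: 0.0360351×0.38987536 + 0.21918897×0.46904928 + 0.44441676×0.14107536 = 0.179556
  M+6: 0.21918897×0.38987536 + 0.44441676×0.46904928 + 0.30035917×0.14107536 = 0.336283
  M+8: 0.44441676×0.38987536 + 0.30035917×0.46904928 = 0.314150
  M+10: 0.30035917×0.38987536 = 0.117103
Scale to base peak (0.336283) = 100: 1.5 : 14.2 : 53.4 : 100.0 : 93.4 : 34.8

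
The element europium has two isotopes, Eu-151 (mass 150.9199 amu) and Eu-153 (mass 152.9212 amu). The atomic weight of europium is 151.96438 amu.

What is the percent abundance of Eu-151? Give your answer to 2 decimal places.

Writing the weighted mean with unknown fraction x of Eu-151:
150.9199·x + 152.9212·(1 − x) = 151.96438
(150.9199 − 152.9212)·x = 151.96438 − 152.9212
x = -0.95682 / -2.0013 = 0.47810 → 47.81% Eu-151, 52.19% Eu-153.

47.81%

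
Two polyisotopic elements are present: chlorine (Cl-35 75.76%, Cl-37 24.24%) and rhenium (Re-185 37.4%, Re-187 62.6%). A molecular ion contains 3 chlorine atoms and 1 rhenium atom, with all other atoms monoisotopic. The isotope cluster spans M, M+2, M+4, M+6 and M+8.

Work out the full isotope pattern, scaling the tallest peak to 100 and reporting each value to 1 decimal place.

38.0 : 100.0 : 72.7 : 20.8 : 2.1

Chlorine pattern (n=3): 0.4348304 : 0.41738208 : 0.13354464 : 0.01424288
Rhenium pattern (n=1): 0.3740 : 0.6260
Convolve the two distributions (both contribute in 2-u steps):
  M: 0.4348304×0.3740 = 0.162627
  M+2: 0.4348304×0.6260 + 0.41738208×0.3740 = 0.428305
  M+4: 0.41738208×0.6260 + 0.13354464×0.3740 = 0.311227
  M+6: 0.13354464×0.6260 + 0.01424288×0.3740 = 0.088926
  M+8: 0.01424288×0.6260 = 0.008916
Scale to base peak (0.428305) = 100: 38.0 : 100.0 : 72.7 : 20.8 : 2.1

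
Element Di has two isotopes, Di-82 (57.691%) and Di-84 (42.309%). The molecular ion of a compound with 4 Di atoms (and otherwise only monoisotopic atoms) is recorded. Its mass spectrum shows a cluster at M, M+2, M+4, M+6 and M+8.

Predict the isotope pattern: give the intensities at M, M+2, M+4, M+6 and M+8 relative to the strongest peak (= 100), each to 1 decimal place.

31.0 : 90.9 : 100.0 : 48.9 : 9.0

The 4 Di atoms are independent, so intensities follow the terms of (0.57691 + 0.42309)^4.
P(M) = 0.57691^4 = 0.110773
P(M+2) = 4 × 0.57691^3 × 0.42309^1 = 0.324950
P(M+4) = 6 × 0.57691^2 × 0.42309^2 = 0.357464
P(M+6) = 4 × 0.57691^1 × 0.42309^3 = 0.174770
P(M+8) = 0.42309^4 = 0.032043
The M+4 peak is largest (0.357464); scaling to 100 gives 31.0 : 90.9 : 100.0 : 48.9 : 9.0.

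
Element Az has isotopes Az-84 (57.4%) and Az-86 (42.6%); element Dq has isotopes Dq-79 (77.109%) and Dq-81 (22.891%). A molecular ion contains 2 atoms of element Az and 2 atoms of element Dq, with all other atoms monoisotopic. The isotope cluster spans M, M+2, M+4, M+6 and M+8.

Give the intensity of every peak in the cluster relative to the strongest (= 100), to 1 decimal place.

48.1 : 100.0 : 73.2 : 22.0 : 2.3

Element Az pattern (n=2): 0.329476 : 0.489048 : 0.181476
Element Dq pattern (n=2): 0.59457979 : 0.35302042 : 0.05239979
Convolve the two distributions (both contribute in 2-u steps):
  M: 0.329476×0.59457979 = 0.195900
  M+2: 0.329476×0.35302042 + 0.489048×0.59457979 = 0.407090
  M+4: 0.329476×0.05239979 + 0.489048×0.35302042 + 0.181476×0.59457979 = 0.297810
  M+6: 0.489048×0.05239979 + 0.181476×0.35302042 = 0.089691
  M+8: 0.181476×0.05239979 = 0.009509
Scale to base peak (0.407090) = 100: 48.1 : 100.0 : 73.2 : 22.0 : 2.3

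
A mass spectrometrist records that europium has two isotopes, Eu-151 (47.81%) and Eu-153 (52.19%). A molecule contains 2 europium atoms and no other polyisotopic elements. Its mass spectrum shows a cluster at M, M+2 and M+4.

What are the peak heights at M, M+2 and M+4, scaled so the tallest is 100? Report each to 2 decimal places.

45.80 : 100.00 : 54.58

Expanding (0.4781 + 0.5219)^2:
P(M) = 0.4781^2 = 0.228580
P(M+2) = 2 × 0.4781^1 × 0.5219^1 = 0.499041
P(M+4) = 0.5219^2 = 0.272380
The M+2 peak is largest (0.499041); scaling to 100 gives 45.80 : 100.00 : 54.58.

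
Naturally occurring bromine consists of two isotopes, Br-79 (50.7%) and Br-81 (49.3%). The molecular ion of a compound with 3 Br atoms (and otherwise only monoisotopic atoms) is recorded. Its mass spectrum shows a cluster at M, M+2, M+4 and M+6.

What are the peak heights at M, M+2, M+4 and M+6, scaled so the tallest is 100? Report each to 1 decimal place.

34.3 : 100.0 : 97.2 : 31.5

Expanding (0.507 + 0.493)^3:
P(M) = 0.507^3 = 0.130324
P(M+2) = 3 × 0.507^2 × 0.493^1 = 0.380175
P(M+4) = 3 × 0.507^1 × 0.493^2 = 0.369678
P(M+6) = 0.493^3 = 0.119823
The M+2 peak is largest (0.380175); scaling to 100 gives 34.3 : 100.0 : 97.2 : 31.5.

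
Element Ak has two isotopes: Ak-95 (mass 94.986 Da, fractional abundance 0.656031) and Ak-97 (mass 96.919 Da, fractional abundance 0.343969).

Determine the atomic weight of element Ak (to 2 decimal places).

95.65 Da

The abundance-weighted mean is 0.656031 × 94.986 + 0.343969 × 96.919
= 62.3138 + 33.3371 = 95.6509 Da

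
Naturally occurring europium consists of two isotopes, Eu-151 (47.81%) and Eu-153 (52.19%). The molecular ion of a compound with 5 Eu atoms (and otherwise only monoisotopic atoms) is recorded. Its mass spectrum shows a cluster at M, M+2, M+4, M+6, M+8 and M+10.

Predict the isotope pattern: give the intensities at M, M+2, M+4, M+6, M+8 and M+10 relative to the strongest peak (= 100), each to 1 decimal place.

The 5 Eu atoms are independent, so intensities follow the terms of (0.4781 + 0.5219)^5.
P(M) = 0.4781^5 = 0.024980
P(M+2) = 5 × 0.4781^4 × 0.5219^1 = 0.136343
P(M+4) = 10 × 0.4781^3 × 0.5219^2 = 0.297667
P(M+6) = 10 × 0.4781^2 × 0.5219^3 = 0.324937
P(M+8) = 5 × 0.4781^1 × 0.5219^4 = 0.177353
P(M+10) = 0.5219^5 = 0.038720
The M+6 peak is largest (0.324937); scaling to 100 gives 7.7 : 42.0 : 91.6 : 100.0 : 54.6 : 11.9.

7.7 : 42.0 : 91.6 : 100.0 : 54.6 : 11.9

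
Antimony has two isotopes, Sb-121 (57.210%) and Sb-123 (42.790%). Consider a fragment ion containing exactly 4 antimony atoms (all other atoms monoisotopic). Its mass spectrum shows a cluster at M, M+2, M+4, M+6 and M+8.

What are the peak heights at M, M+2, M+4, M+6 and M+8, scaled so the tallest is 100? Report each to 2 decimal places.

29.79 : 89.13 : 100.00 : 49.86 : 9.32

Each Sb atom is independently Sb-121 (p = 0.57210) or Sb-123 (q = 0.42790); the cluster is the binomial expansion (p + q)^4.
P(M) = 0.57210^4 = 0.107124
P(M+2) = 4 × 0.57210^3 × 0.42790^1 = 0.320493
P(M+4) = 6 × 0.57210^2 × 0.42790^2 = 0.359567
P(M+6) = 4 × 0.57210^1 × 0.42790^3 = 0.179291
P(M+8) = 0.42790^4 = 0.033525
The M+4 peak is largest (0.359567); scaling to 100 gives 29.79 : 89.13 : 100.00 : 49.86 : 9.32.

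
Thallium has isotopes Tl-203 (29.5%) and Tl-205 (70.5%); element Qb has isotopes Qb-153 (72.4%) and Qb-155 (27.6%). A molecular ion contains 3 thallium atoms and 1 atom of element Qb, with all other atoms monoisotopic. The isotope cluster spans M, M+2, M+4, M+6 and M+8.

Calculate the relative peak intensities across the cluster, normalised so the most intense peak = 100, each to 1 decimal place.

Thallium pattern (n=3): 0.02567237 : 0.18405787 : 0.43986713 : 0.35040263
Element Qb pattern (n=1): 0.7240 : 0.2760
Convolve the two distributions (both contribute in 2-u steps):
  M: 0.02567237×0.7240 = 0.018587
  M+2: 0.02567237×0.2760 + 0.18405787×0.7240 = 0.140343
  M+4: 0.18405787×0.2760 + 0.43986713×0.7240 = 0.369264
  M+6: 0.43986713×0.2760 + 0.35040263×0.7240 = 0.375095
  M+8: 0.35040263×0.2760 = 0.096711
Scale to base peak (0.375095) = 100: 5.0 : 37.4 : 98.4 : 100.0 : 25.8

5.0 : 37.4 : 98.4 : 100.0 : 25.8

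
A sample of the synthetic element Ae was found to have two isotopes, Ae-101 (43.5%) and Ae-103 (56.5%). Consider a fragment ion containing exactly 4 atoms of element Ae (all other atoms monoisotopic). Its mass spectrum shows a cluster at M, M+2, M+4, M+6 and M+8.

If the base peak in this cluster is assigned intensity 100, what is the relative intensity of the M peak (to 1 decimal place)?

Term probabilities: M 0.0358, M+2 0.1860, M+4 0.3624, M+6 0.3138, M+8 0.1019. Base peak = M+4.
P(M+4) = C(4,2) × 0.435^2 × 0.565^2 = 6 × 0.189225 × 0.319225 = 0.362432 (base)
P(M) = C(4,0) × 0.435^4 × 0.565^0 = 1 × 0.0358061 × 1.0000 = 0.035806
Relative intensity = 0.035806 / 0.362432 × 100 = 9.9

9.9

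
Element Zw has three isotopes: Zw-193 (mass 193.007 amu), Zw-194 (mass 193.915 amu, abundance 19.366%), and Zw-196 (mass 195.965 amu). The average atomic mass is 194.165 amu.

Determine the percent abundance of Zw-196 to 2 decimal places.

The remaining 80.634% is split between Zw-193 (fraction x) and Zw-196 (fraction 0.80634 − x).
Substituting: 193.007x + 195.965(0.80634 − x) = 156.6114211
(193.007 − 195.965)x = -1.402997  ⇒  x = 0.47431, y = 0.33203
Zw-193: 47.43%, Zw-196: 33.20%.

33.20%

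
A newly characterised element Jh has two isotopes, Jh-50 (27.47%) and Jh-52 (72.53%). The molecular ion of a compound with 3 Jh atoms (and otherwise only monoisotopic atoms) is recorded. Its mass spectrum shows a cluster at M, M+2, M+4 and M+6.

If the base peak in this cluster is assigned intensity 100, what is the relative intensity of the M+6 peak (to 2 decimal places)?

Term probabilities: M 0.0207, M+2 0.1642, M+4 0.4335, M+6 0.3816. Base peak = M+4.
P(M+4) = C(3,2) × 0.2747^1 × 0.7253^2 = 3 × 0.2747 × 0.52606009 = 0.433526 (base)
P(M+6) = C(3,3) × 0.2747^0 × 0.7253^3 = 1 × 1.0000 × 0.38155138 = 0.381551
Relative intensity = 0.381551 / 0.433526 × 100 = 88.01

88.01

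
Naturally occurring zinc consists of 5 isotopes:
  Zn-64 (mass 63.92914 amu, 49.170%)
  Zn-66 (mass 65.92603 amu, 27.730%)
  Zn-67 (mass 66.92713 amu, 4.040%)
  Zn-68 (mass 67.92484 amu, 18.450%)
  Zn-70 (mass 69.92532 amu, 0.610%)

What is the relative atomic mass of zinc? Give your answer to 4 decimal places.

Ar = Σ fᵢ·mᵢ = 0.49170 × 63.92914 + 0.27730 × 65.92603 + 0.04040 × 66.92713 + 0.18450 × 67.92484 + 0.00610 × 69.92532
= 31.433958 + 18.281288 + 2.703856 + 12.532133 + 0.426544 = 65.377779 amu

65.3778 amu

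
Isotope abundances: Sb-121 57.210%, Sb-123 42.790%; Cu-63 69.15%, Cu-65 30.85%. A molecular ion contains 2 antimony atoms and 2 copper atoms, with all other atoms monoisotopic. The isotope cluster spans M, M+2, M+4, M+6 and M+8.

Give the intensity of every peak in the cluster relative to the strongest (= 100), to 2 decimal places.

Antimony pattern (n=2): 0.32729841 : 0.48960318 : 0.18309841
Copper pattern (n=2): 0.47817225 : 0.4266555 : 0.09517225
Convolve the two distributions (both contribute in 2-u steps):
  M: 0.32729841×0.47817225 = 0.156505
  M+2: 0.32729841×0.4266555 + 0.48960318×0.47817225 = 0.373758
  M+4: 0.32729841×0.09517225 + 0.48960318×0.4266555 + 0.18309841×0.47817225 = 0.327594
  M+6: 0.48960318×0.09517225 + 0.18309841×0.4266555 = 0.124717
  M+8: 0.18309841×0.09517225 = 0.017426
Scale to base peak (0.373758) = 100: 41.87 : 100.00 : 87.65 : 33.37 : 4.66

41.87 : 100.00 : 87.65 : 33.37 : 4.66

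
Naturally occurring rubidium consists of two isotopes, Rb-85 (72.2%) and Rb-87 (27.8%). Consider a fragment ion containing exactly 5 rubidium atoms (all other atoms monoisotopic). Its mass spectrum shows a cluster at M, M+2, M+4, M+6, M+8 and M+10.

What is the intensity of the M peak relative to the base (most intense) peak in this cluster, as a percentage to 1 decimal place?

Term probabilities: M 0.1962, M+2 0.3777, M+4 0.2909, M+6 0.1120, M+8 0.0216, M+10 0.0017. Base peak = M+2.
P(M+2) = C(5,1) × 0.722^4 × 0.278^1 = 5 × 0.27173701 × 0.2780 = 0.377714 (base)
P(M) = C(5,0) × 0.722^5 × 0.278^0 = 1 × 0.19619412 × 1.0000 = 0.196194
Relative intensity = 0.196194 / 0.377714 × 100 = 51.9

51.9%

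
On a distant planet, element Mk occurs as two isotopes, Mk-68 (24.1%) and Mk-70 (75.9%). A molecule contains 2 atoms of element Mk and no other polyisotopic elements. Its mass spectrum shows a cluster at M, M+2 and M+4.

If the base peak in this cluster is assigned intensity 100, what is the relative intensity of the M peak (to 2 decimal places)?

Binomial terms of (0.241 + 0.759)^2: M 0.0581, M+2 0.3658, M+4 0.5761 → M+4 is the base peak.
P(M+4) = C(2,2) × 0.241^0 × 0.759^2 = 1 × 1.0000 × 0.576081 = 0.576081 (base)
P(M) = C(2,0) × 0.241^2 × 0.759^0 = 1 × 0.058081 × 1.0000 = 0.058081
Relative intensity = 0.058081 / 0.576081 × 100 = 10.08

10.08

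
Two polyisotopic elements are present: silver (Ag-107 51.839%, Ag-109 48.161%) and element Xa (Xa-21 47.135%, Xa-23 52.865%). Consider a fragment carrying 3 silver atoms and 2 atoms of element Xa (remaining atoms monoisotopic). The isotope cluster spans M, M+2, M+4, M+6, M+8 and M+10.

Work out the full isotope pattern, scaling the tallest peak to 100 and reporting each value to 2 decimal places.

Silver pattern (n=3): 0.13930601 : 0.38826655 : 0.36071887 : 0.11170857
Element Xa pattern (n=2): 0.22217082 : 0.49835836 : 0.27947082
Convolve the two distributions (both contribute in 2-u steps):
  M: 0.13930601×0.22217082 = 0.030950
  M+2: 0.13930601×0.49835836 + 0.38826655×0.22217082 = 0.155686
  M+4: 0.13930601×0.27947082 + 0.38826655×0.49835836 + 0.36071887×0.22217082 = 0.312569
  M+6: 0.38826655×0.27947082 + 0.36071887×0.49835836 + 0.11170857×0.22217082 = 0.313095
  M+8: 0.36071887×0.27947082 + 0.11170857×0.49835836 = 0.156481
  M+10: 0.11170857×0.27947082 = 0.031219
Scale to base peak (0.313095) = 100: 9.89 : 49.72 : 99.83 : 100.00 : 49.98 : 9.97

9.89 : 49.72 : 99.83 : 100.00 : 49.98 : 9.97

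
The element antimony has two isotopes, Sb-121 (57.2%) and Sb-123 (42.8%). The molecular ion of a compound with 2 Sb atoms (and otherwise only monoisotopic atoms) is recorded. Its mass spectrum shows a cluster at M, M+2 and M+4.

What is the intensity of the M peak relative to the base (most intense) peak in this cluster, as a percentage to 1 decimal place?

(0.572 + 0.428)^2 gives M 0.3272, M+2 0.4896, M+4 0.1832; the largest is M+2.
P(M+2) = C(2,1) × 0.572^1 × 0.428^1 = 2 × 0.5720 × 0.4280 = 0.489632 (base)
P(M) = C(2,0) × 0.572^2 × 0.428^0 = 1 × 0.327184 × 1.0000 = 0.327184
Relative intensity = 0.327184 / 0.489632 × 100 = 66.8

66.8%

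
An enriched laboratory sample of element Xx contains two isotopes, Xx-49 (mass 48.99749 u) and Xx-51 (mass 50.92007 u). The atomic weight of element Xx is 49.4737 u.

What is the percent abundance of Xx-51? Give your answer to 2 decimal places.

24.77%

With x = fraction of Xx-49 (so Xx-51 is 1 − x):
48.99749·x + 50.92007·(1 − x) = 49.4737
(48.99749 − 50.92007)·x = 49.4737 − 50.92007
x = -1.44637 / -1.92258 = 0.75231 → 75.23% Xx-49, 24.77% Xx-51.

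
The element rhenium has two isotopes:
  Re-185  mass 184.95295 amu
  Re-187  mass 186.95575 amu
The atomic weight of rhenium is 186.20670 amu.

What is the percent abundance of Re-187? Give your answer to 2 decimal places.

Writing the weighted mean with unknown fraction x of Re-185:
184.95295·x + 186.95575·(1 − x) = 186.20670
(184.95295 − 186.95575)·x = 186.20670 − 186.95575
x = -0.74905 / -2.00280 = 0.37400 → 37.40% Re-185, 62.60% Re-187.

62.60%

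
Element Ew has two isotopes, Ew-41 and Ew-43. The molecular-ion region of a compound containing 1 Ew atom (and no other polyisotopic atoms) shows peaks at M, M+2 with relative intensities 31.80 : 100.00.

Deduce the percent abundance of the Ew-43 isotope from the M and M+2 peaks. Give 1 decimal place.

75.9%

If p is the fraction of Ew that is Ew-41, then I(M+2)/I(M) = [C(1,1)·p^0·(1−p)] / p^1 = 1·(1−p)/p = 100.00/31.80 = 3.1447
(1−p)/p = 3.1447/1 = 3.1447  ⇒  p = 1/(1 + 3.1447) = 0.2413
Ew-41: 24.1%, Ew-43: 75.9%.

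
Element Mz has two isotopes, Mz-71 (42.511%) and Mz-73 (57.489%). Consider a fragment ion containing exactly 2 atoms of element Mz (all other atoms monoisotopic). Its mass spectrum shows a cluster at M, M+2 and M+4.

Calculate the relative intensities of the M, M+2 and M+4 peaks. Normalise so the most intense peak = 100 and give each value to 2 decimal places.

Each Mz atom is independently Mz-71 (p = 0.42511) or Mz-73 (q = 0.57489); the cluster is the binomial expansion (p + q)^2.
P(M) = 0.42511^2 = 0.180719
P(M+2) = 2 × 0.42511^1 × 0.57489^1 = 0.488783
P(M+4) = 0.57489^2 = 0.330499
The M+2 peak is largest (0.488783); scaling to 100 gives 36.97 : 100.00 : 67.62.

36.97 : 100.00 : 67.62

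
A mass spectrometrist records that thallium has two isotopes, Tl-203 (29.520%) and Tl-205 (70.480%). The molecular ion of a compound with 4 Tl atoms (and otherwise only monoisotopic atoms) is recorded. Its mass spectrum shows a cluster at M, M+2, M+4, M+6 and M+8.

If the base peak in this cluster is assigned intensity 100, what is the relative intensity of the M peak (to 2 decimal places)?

Binomial terms of (0.29520 + 0.70480)^4: M 0.0076, M+2 0.0725, M+4 0.2597, M+6 0.4134, M+8 0.2468 → M+6 is the base peak.
P(M+6) = C(4,3) × 0.29520^1 × 0.70480^3 = 4 × 0.2952 × 0.35010449 = 0.413403 (base)
P(M) = C(4,0) × 0.29520^4 × 0.70480^0 = 1 × 0.00759391 × 1.0000 = 0.007594
Relative intensity = 0.007594 / 0.413403 × 100 = 1.84

1.84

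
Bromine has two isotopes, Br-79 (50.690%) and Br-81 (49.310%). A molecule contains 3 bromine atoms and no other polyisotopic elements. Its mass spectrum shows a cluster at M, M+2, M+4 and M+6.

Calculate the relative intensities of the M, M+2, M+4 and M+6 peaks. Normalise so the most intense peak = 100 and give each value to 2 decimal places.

The 3 Br atoms are independent, so intensities follow the terms of (0.50690 + 0.49310)^3.
P(M) = 0.50690^3 = 0.130247
P(M+2) = 3 × 0.50690^2 × 0.49310^1 = 0.380103
P(M+4) = 3 × 0.50690^1 × 0.49310^2 = 0.369755
P(M+6) = 0.49310^3 = 0.119896
The M+2 peak is largest (0.380103); scaling to 100 gives 34.27 : 100.00 : 97.28 : 31.54.

34.27 : 100.00 : 97.28 : 31.54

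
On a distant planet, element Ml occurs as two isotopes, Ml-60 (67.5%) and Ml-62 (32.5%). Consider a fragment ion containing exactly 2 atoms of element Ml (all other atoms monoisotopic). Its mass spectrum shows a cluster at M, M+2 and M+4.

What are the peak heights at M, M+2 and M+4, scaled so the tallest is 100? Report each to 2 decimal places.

Expanding (0.675 + 0.325)^2:
P(M) = 0.675^2 = 0.455625
P(M+2) = 2 × 0.675^1 × 0.325^1 = 0.438750
P(M+4) = 0.325^2 = 0.105625
The M peak is largest (0.455625); scaling to 100 gives 100.00 : 96.30 : 23.18.

100.00 : 96.30 : 23.18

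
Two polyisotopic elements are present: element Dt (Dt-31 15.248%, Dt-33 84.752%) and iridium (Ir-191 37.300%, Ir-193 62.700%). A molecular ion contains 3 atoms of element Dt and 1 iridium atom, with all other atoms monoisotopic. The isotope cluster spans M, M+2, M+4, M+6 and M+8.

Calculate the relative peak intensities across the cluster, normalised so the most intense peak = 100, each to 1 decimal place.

Element Dt pattern (n=3): 0.00354518 : 0.0591149 : 0.32857465 : 0.60876527
Iridium pattern (n=1): 0.3730 : 0.6270
Convolve the two distributions (both contribute in 2-u steps):
  M: 0.00354518×0.3730 = 0.001322
  M+2: 0.00354518×0.6270 + 0.0591149×0.3730 = 0.024273
  M+4: 0.0591149×0.6270 + 0.32857465×0.3730 = 0.159623
  M+6: 0.32857465×0.6270 + 0.60876527×0.3730 = 0.433086
  M+8: 0.60876527×0.6270 = 0.381696
Scale to base peak (0.433086) = 100: 0.3 : 5.6 : 36.9 : 100.0 : 88.1

0.3 : 5.6 : 36.9 : 100.0 : 88.1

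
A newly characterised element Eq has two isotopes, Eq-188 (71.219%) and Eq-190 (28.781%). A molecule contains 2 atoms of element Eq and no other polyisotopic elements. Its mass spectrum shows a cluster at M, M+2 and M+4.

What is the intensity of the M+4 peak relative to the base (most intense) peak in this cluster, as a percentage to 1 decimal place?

Binomial terms of (0.71219 + 0.28781)^2: M 0.5072, M+2 0.4100, M+4 0.0828 → M is the base peak.
P(M) = C(2,0) × 0.71219^2 × 0.28781^0 = 1 × 0.5072146 × 1.0000 = 0.507215 (base)
P(M+4) = C(2,2) × 0.71219^0 × 0.28781^2 = 1 × 1.0000 × 0.0828346 = 0.082835
Relative intensity = 0.082835 / 0.507215 × 100 = 16.3

16.3%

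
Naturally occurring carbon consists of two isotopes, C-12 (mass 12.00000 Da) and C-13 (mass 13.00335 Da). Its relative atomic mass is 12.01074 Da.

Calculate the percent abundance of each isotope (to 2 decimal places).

Let x be the fractional abundance of C-12; then C-13 has abundance 1 − x.
12.00000·x + 13.00335·(1 − x) = 12.01074
(12.00000 − 13.00335)·x = 12.01074 − 13.00335
x = -0.99261 / -1.00335 = 0.98930 → 98.93% C-12, 1.07% C-13.

C-12: 98.93%, C-13: 1.07%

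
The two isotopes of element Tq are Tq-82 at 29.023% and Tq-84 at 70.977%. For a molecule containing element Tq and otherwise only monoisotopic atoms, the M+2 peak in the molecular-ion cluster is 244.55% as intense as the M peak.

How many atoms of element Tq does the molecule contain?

The M+2/M ratio from n Tq atoms is n · q/p = n · 0.70977/0.29023.
n = 2.4455 × 0.29023/0.70977 = 1.00 ≈ 1

1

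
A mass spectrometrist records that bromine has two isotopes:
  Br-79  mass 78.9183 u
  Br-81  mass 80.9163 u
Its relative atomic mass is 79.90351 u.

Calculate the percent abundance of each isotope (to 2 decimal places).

Br-79: 50.69%, Br-81: 49.31%

Let x be the fractional abundance of Br-79; then Br-81 has abundance 1 − x.
78.9183·x + 80.9163·(1 − x) = 79.90351
(78.9183 − 80.9163)·x = 79.90351 − 80.9163
x = -1.01279 / -1.9980 = 0.50690 → 50.69% Br-79, 49.31% Br-81.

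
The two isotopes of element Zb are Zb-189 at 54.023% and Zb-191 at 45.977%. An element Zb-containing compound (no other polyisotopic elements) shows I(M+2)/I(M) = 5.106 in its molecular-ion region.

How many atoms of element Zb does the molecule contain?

For n independent Zb atoms, I(M+2)/I(M) = n · (abundance Zb-191) / (abundance Zb-189) = n · 0.45977/0.54023.
n = 5.106 × 0.54023/0.45977 = 6.00 ≈ 6

6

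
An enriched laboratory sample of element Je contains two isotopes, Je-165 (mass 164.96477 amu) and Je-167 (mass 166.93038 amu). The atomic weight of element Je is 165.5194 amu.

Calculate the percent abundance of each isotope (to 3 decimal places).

With x = fraction of Je-165 (so Je-167 is 1 − x):
164.96477·x + 166.93038·(1 − x) = 165.5194
(164.96477 − 166.93038)·x = 165.5194 − 166.93038
x = -1.41098 / -1.96561 = 0.71783 → 71.783% Je-165, 28.217% Je-167.

Je-165: 71.783%, Je-167: 28.217%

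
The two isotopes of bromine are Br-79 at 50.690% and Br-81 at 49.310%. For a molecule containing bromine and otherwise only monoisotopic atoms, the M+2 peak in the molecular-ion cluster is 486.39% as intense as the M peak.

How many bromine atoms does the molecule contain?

5

The M+2/M ratio from n Br atoms is n · q/p = n · 0.49310/0.50690.
n = 4.8639 × 0.50690/0.49310 = 5.00 ≈ 5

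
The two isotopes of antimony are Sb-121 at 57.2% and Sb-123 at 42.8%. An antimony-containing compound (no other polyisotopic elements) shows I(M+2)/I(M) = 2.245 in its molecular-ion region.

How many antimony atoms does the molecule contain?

3

For n independent Sb atoms, I(M+2)/I(M) = n · (abundance Sb-123) / (abundance Sb-121) = n · 0.428/0.572.
n = 2.245 × 0.572/0.428 = 3.00 ≈ 3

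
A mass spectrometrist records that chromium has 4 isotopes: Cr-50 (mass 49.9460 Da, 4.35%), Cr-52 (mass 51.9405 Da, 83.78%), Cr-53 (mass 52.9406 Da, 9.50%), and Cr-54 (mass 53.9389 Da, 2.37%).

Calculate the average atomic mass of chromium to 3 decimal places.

Ar = Σ fᵢ·mᵢ = 0.0435 × 49.9460 + 0.8378 × 51.9405 + 0.0950 × 52.9406 + 0.0237 × 53.9389
= 2.17265 + 43.51575 + 5.02936 + 1.27835 = 51.99611 Da

51.996 Da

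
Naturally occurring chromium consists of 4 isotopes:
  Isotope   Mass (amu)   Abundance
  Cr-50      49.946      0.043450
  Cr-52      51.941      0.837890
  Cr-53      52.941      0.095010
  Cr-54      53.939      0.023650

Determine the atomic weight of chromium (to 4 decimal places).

51.9966 amu

Average mass = Σ (abundance × isotope mass) = 0.043450 × 49.946 + 0.837890 × 51.941 + 0.095010 × 52.941 + 0.023650 × 53.939
= 2.17015 + 43.52084 + 5.02992 + 1.27566 = 51.99657 amu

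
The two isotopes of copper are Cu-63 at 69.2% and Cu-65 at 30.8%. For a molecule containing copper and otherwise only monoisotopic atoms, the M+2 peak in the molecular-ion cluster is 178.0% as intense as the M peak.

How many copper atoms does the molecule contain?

For n independent Cu atoms, I(M+2)/I(M) = n · (abundance Cu-65) / (abundance Cu-63) = n · 0.308/0.692.
n = 1.780 × 0.692/0.308 = 4.00 ≈ 4

4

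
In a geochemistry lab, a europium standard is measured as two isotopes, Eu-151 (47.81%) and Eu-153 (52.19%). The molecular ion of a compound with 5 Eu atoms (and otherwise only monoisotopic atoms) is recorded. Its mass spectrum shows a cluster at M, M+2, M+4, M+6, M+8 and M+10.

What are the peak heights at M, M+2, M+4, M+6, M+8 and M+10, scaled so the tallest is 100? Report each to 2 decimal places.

7.69 : 41.96 : 91.61 : 100.00 : 54.58 : 11.92

Expanding (0.4781 + 0.5219)^5:
P(M) = 0.4781^5 = 0.024980
P(M+2) = 5 × 0.4781^4 × 0.5219^1 = 0.136343
P(M+4) = 10 × 0.4781^3 × 0.5219^2 = 0.297667
P(M+6) = 10 × 0.4781^2 × 0.5219^3 = 0.324937
P(M+8) = 5 × 0.4781^1 × 0.5219^4 = 0.177353
P(M+10) = 0.5219^5 = 0.038720
The M+6 peak is largest (0.324937); scaling to 100 gives 7.69 : 41.96 : 91.61 : 100.00 : 54.58 : 11.92.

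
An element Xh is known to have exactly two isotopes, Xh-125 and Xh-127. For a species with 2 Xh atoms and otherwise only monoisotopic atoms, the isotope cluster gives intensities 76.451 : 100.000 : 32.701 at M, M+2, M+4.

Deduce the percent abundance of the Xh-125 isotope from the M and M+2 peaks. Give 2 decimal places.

Write p for the Xh-125 fraction. I(M+2)/I(M) = [C(2,1)·p^1·(1−p)] / p^2 = 2·(1−p)/p = 100.000/76.451 = 1.3080
(1−p)/p = 1.3080/2 = 0.6540  ⇒  p = 1/(1 + 0.6540) = 0.6046
Xh-125: 60.46%, Xh-127: 39.54%.

60.46%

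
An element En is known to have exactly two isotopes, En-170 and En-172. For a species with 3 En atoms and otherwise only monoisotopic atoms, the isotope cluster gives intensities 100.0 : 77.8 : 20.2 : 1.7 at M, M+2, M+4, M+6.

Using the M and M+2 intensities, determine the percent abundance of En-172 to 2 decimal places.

If p is the fraction of En that is En-170, then I(M+2)/I(M) = [C(3,1)·p^2·(1−p)] / p^3 = 3·(1−p)/p = 77.8/100.0 = 0.7780
(1−p)/p = 0.7780/3 = 0.2593  ⇒  p = 1/(1 + 0.2593) = 0.7941
En-170: 79.41%, En-172: 20.59%.

20.59%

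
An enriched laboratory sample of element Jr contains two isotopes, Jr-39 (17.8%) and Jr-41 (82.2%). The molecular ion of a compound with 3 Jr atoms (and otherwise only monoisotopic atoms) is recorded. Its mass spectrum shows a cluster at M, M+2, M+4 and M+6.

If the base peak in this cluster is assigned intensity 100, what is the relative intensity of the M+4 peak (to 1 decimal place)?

65.0

Term probabilities: M 0.0056, M+2 0.0781, M+4 0.3608, M+6 0.5554. Base peak = M+6.
P(M+6) = C(3,3) × 0.178^0 × 0.822^3 = 1 × 1.0000 × 0.55541225 = 0.555412 (base)
P(M+4) = C(3,2) × 0.178^1 × 0.822^2 = 3 × 0.1780 × 0.675684 = 0.360815
Relative intensity = 0.360815 / 0.555412 × 100 = 65.0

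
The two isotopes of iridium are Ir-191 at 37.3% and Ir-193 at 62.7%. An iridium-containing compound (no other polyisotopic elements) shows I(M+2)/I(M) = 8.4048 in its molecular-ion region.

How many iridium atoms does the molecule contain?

5

With n Ir atoms, P(M+2)/P(M) = C(n,1)·p^(n−1)q / p^n = n·q/p = n · 0.627/0.373.
n = 8.4048 × 0.373/0.627 = 5.00 ≈ 5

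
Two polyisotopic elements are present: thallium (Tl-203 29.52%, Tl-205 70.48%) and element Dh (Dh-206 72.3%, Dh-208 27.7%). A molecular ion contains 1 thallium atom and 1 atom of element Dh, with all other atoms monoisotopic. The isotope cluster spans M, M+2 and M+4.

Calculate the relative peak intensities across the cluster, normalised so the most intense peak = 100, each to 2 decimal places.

36.09 : 100.00 : 33.01

Thallium pattern (n=1): 0.2952 : 0.7048
Element Dh pattern (n=1): 0.7230 : 0.2770
Convolve the two distributions (both contribute in 2-u steps):
  M: 0.2952×0.7230 = 0.213430
  M+2: 0.2952×0.2770 + 0.7048×0.7230 = 0.591341
  M+4: 0.7048×0.2770 = 0.195230
Scale to base peak (0.591341) = 100: 36.09 : 100.00 : 33.01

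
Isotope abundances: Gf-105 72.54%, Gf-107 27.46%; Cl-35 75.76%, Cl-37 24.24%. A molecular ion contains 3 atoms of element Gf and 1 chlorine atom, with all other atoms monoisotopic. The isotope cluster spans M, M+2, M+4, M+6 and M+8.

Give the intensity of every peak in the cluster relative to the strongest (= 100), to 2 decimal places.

Element Gf pattern (n=3): 0.38170922 : 0.43348781 : 0.16409671 : 0.02070626
Chlorine pattern (n=1): 0.7576 : 0.2424
Convolve the two distributions (both contribute in 2-u steps):
  M: 0.38170922×0.7576 = 0.289183
  M+2: 0.38170922×0.2424 + 0.43348781×0.7576 = 0.420937
  M+4: 0.43348781×0.2424 + 0.16409671×0.7576 = 0.229397
  M+6: 0.16409671×0.2424 + 0.02070626×0.7576 = 0.055464
  M+8: 0.02070626×0.2424 = 0.005019
Scale to base peak (0.420937) = 100: 68.70 : 100.00 : 54.50 : 13.18 : 1.19

68.70 : 100.00 : 54.50 : 13.18 : 1.19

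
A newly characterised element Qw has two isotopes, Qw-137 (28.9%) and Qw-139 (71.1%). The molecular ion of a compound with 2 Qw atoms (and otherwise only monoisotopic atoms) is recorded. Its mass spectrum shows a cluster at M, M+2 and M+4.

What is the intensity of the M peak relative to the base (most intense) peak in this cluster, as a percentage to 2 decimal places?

Term probabilities: M 0.0835, M+2 0.4110, M+4 0.5055. Base peak = M+4.
P(M+4) = C(2,2) × 0.289^0 × 0.711^2 = 1 × 1.0000 × 0.505521 = 0.505521 (base)
P(M) = C(2,0) × 0.289^2 × 0.711^0 = 1 × 0.083521 × 1.0000 = 0.083521
Relative intensity = 0.083521 / 0.505521 × 100 = 16.52

16.52%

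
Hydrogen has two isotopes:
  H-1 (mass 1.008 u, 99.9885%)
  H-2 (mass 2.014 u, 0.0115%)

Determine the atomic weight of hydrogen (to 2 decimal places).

Average mass = Σ (abundance × isotope mass) = 0.999885 × 1.008 + 0.000115 × 2.014
= 1.0079 + 0.0002 = 1.0081 u

1.01 u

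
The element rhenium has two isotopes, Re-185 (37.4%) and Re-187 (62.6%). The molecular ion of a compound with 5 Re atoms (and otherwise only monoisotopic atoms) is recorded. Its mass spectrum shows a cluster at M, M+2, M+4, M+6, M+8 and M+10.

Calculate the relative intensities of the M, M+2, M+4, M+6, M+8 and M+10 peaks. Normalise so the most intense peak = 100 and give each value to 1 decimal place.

2.1 : 17.8 : 59.7 : 100.0 : 83.7 : 28.0

Expanding (0.374 + 0.626)^5:
P(M) = 0.374^5 = 0.007317
P(M+2) = 5 × 0.374^4 × 0.626^1 = 0.061239
P(M+4) = 10 × 0.374^3 × 0.626^2 = 0.205005
P(M+6) = 10 × 0.374^2 × 0.626^3 = 0.343136
P(M+8) = 5 × 0.374^1 × 0.626^4 = 0.287170
P(M+10) = 0.626^5 = 0.096133
The M+6 peak is largest (0.343136); scaling to 100 gives 2.1 : 17.8 : 59.7 : 100.0 : 83.7 : 28.0.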